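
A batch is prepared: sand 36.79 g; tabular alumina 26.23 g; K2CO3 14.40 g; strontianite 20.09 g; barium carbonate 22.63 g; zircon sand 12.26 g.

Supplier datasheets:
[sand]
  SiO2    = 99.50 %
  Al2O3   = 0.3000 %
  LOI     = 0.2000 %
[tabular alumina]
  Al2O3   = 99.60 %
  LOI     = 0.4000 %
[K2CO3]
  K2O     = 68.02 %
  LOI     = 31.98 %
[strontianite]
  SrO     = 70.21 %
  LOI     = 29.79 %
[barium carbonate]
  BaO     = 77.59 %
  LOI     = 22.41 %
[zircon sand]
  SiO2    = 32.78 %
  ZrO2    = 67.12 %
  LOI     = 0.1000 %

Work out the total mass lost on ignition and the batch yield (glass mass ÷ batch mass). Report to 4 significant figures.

Working values are printed (rounded to four significant digits) within the worked lines — every computation maintains exact precision from first step to last. Every reported number carries a single rounding. Derived quantities are recomputed at full float precision (totals, LOI, net glass mass, six oxide percentages, the yield) using the weight values per 116.5 g of glass, as given in the problem or the answer.
Material-by-material LOI:
  sand: 36.79 × 0.002000 = 0.07358 g
  tabular alumina: 26.23 × 0.004000 = 0.1049 g
  K2CO3: 14.40 × 0.3198 = 4.605 g
  strontianite: 20.09 × 0.2979 = 5.985 g
  barium carbonate: 22.63 × 0.2241 = 5.071 g
  zircon sand: 12.26 × 0.001000 = 0.01226 g
Total LOI = 15.85 g
Glass = batch − LOI = 132.4 − 15.85 = 116.5 g

LOI loss = 15.85 g; glass = 116.5 g; yield = 88.03%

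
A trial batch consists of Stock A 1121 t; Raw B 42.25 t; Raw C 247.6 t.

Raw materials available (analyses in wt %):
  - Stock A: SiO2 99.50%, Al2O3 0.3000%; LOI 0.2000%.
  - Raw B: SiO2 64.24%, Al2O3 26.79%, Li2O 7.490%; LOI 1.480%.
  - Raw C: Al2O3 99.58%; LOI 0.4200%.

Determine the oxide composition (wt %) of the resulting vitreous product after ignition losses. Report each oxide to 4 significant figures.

Mid-chain values are shown, rounded to 4 significant figures, in the printout; all internal work maintains exact precision all the way through. Each reported figure sees exactly one rounding — all derived quantities (totals, the yield, ignition loss, the three compositions, glass mass) are recomputed in full float precision starting from the weights for 1407 t of glass as they appear in the question or the answer.
Delivered oxide masses:
  SiO2: 1121·0.9950 + 42.25·0.6424 = 1143 t
  Al2O3: 1121·0.003000 + 42.25·0.2679 + 247.6·0.9958 = 261.2 t
  Li2O: 42.25·0.07490 = 3.165 t
LOI: 1121·0.002000 + 42.25·0.01480 + 247.6·0.004200 = 3.907 t
batch − LOI leaves glass = 1411 − 3.907 = 1407 t (the oxide masses sum to this)
each wt % is 100 × oxide ÷ glass

Glass mass = 1407 t (batch 1411 − LOI 3.907).
Composition: SiO2 81.21%, Al2O3 18.57%, Li2O 0.2249%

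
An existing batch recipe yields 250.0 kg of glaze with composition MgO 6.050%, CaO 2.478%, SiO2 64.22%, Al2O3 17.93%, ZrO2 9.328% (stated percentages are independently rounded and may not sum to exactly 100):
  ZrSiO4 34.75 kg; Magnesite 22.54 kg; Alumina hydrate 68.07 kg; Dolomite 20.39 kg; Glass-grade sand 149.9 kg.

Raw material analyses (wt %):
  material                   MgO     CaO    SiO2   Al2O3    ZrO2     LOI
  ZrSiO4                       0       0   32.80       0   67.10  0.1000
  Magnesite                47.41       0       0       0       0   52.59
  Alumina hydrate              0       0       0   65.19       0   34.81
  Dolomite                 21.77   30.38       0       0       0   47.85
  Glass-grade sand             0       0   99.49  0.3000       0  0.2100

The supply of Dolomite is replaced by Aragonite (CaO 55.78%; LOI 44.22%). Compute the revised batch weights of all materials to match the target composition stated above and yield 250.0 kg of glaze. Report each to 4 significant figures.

Revised batch per 250.0 kg glaze:
  ZrSiO4: 34.75 kg
  Magnesite: 31.90 kg
  Alumina hydrate: 68.07 kg
  Aragonite: 11.11 kg
  Glass-grade sand: 149.9 kg
Total batch = 295.7 kg; LOI loss = 45.73 kg

Values along the way are shown, with 4-significant-figure rounding, across the worked steps. Full float precision is kept throughout. Every reported figure takes a single rounding — the derived quantities are rebuilt from the batch weights per 250.0 kg of glass at exact precision (net glass mass, LOI, yield, the five compositions, the totals) as they appear in problem or answer.
Target masses of each oxide per 250.0 kg glaze:
  MgO: 6.050% × 250.0 = 15.12 kg
  CaO: 2.478% × 250.0 = 6.195 kg
  SiO2: 64.22% × 250.0 = 160.6 kg
  Al2O3: 17.93% × 250.0 = 44.82 kg
  ZrO2: 9.328% × 250.0 = 23.32 kg
Checking each oxide sum per the reported batch figures, at the basis given (delivered sums recover each target up to rounding of the answer):
  MgO: 31.90·0.4741 = 15.12 kg (target 15.12 kg)
  CaO: 11.11·0.5578 = 6.197 kg (target 6.195 kg)
  SiO2: 34.75·0.3280 + 149.9·0.9949 = 160.5 kg (target 160.6 kg)
  Al2O3: 68.07·0.6519 + 149.9·0.003000 = 44.82 kg (target 44.82 kg)
  ZrO2: 34.75·0.6710 = 23.32 kg (target 23.32 kg)
Mass balance on the glass: batch Σ − ignition loss = 250.0 kg (targets for the oxides total 250.0 kg; against the stated basis, 250.0 kg — rounding explains the deltas).
Summing the batch: Σ batch = 295.7 kg; LOI loss = Σ batch·LOI = 45.73 kg; the yield ratio, glass ÷ batch: 84.54%.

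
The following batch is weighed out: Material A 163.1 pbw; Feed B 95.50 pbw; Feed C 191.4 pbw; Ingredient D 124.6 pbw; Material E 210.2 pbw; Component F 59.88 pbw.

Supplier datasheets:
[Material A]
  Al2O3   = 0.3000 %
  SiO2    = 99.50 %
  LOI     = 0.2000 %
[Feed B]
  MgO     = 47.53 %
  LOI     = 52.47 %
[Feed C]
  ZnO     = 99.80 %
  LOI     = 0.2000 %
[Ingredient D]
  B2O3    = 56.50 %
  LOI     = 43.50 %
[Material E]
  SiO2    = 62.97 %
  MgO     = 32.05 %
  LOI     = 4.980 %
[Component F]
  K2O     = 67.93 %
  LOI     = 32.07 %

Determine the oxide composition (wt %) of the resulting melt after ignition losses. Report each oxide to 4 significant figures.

The intermediate values are printed, with 4-significant-figure rounding, in the printout — the working math carries full precision end to end — every reported figure is rounded just once. The derived quantities, which include the six compositions, the totals, ignition loss, yield, net glass mass, are re-derived in full float precision, exactly as printed in the question or the answer, starting from the weights per 710.0 pbw of glass.
Mass of each oxide from the mix:
  Al2O3: 163.1·0.003000 = 0.4893 pbw
  B2O3: 124.6·0.5650 = 70.40 pbw
  ZnO: 191.4·0.9980 = 191.0 pbw
  SiO2: 163.1·0.9950 + 210.2·0.6297 = 294.6 pbw
  K2O: 59.88·0.6793 = 40.68 pbw
  MgO: 95.50·0.4753 + 210.2·0.3205 = 112.8 pbw
LOI: 163.1·0.002000 + 95.50·0.5247 + 191.4·0.002000 + 124.6·0.4350 + 210.2·0.04980 + 59.88·0.3207 = 134.7 pbw
Resulting glass, batch − LOI: 844.7 − 134.7 = 710.0 pbw (consistent with Σ oxide mass)
each wt % is 100 × oxide ÷ glass

Glass mass = 710.0 pbw (batch 844.7 − LOI 134.7).
Composition: Al2O3 0.06892%, B2O3 9.915%, ZnO 26.90%, SiO2 41.50%, K2O 5.729%, MgO 15.88%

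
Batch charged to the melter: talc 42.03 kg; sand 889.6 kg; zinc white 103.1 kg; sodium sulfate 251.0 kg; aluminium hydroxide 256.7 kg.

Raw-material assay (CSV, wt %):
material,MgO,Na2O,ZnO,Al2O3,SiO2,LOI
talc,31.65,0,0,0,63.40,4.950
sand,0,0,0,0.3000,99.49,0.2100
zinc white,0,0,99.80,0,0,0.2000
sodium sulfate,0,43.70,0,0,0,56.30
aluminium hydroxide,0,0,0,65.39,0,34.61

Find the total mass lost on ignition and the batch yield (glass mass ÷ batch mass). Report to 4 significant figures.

Mid-chain values are rounded off to 4 significant digits when quoted — every computation holds exact precision throughout — each reported number takes a single rounding; the derived quantities are computed starting from the weights for 1308 kg of glass in exact precision (the five compositions, LOI, glass mass, totals, yield), exactly as shown in either problem or answer.
Ignition loss by material:
  talc: 42.03 × 0.04950 = 2.080 kg
  sand: 889.6 × 0.002100 = 1.868 kg
  zinc white: 103.1 × 0.002000 = 0.2062 kg
  sodium sulfate: 251.0 × 0.5630 = 141.3 kg
  aluminium hydroxide: 256.7 × 0.3461 = 88.84 kg
Total LOI = 234.3 kg
Glass = batch − LOI = 1542 − 234.3 = 1308 kg

LOI loss = 234.3 kg; glass = 1308 kg; yield = 84.81%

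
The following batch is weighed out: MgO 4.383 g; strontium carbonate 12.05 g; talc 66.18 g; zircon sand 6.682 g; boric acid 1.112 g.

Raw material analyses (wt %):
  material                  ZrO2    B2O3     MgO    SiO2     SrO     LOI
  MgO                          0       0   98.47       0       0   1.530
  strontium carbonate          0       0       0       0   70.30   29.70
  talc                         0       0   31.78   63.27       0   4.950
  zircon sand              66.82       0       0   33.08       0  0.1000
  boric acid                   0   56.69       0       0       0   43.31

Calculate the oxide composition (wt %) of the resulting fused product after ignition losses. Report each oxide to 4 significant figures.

Glass mass = 83.00 g (batch 90.41 − LOI 7.410).
Composition: ZrO2 5.380%, B2O3 0.7595%, MgO 30.54%, SiO2 53.11%, SrO 10.21%

Full float precision is maintained in every operation — intermediates are printed rounded to 4 significant digits as written — every reported figure takes just one rounding; derived quantities (yield, net glass mass, the five compositions, LOI, totals) are computed at full precision from the weighed amounts on 83.00 g of glass, as written in question or answer.
Oxide masses out of the charge:
  ZrO2: 6.682·0.6682 = 4.465 g
  B2O3: 1.112·0.5669 = 0.6304 g
  MgO: 4.383·0.9847 + 66.18·0.3178 = 25.35 g
  SiO2: 66.18·0.6327 + 6.682·0.3308 = 44.08 g
  SrO: 12.05·0.7030 = 8.471 g
LOI: 4.383·0.01530 + 12.05·0.2970 + 66.18·0.04950 + 6.682·0.001000 + 1.112·0.4331 = 7.410 g
batch − LOI leaves glass = 90.41 − 7.410 = 83.00 g (= Σ oxide masses)
percent share: oxide ÷ glass, ×100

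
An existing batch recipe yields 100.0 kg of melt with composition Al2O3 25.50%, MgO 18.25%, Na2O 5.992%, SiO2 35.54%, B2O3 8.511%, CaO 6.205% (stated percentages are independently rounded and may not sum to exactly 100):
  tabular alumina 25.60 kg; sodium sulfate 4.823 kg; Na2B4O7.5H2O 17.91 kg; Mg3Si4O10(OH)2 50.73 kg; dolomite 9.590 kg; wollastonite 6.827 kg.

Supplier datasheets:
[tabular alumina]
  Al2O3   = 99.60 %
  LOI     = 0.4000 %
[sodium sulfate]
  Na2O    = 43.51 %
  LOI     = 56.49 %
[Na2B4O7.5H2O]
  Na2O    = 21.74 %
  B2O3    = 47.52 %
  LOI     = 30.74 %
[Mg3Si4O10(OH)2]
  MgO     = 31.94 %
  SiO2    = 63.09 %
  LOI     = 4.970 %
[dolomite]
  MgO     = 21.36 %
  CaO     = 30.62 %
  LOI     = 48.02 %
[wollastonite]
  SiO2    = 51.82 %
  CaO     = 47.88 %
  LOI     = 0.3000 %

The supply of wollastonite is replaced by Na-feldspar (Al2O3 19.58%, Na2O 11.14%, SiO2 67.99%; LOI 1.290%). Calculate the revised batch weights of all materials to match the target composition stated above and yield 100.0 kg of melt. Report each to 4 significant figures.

Rounding to four significant digits governs every intermediate as printed — all internal work runs at full float precision throughout — a single rounding finalizes each reported value — derived quantities are rebuilt starting from the weights for 100.0 kg of glass in full precision (ignition loss, the yield, the totals, glass mass, the six compositions), as they appear in the question or the answer.
Target oxide masses per 100.0 kg melt:
  Al2O3: 25.50% × 100.0 = 25.50 kg
  MgO: 18.25% × 100.0 = 18.25 kg
  Na2O: 5.992% × 100.0 = 5.992 kg
  SiO2: 35.54% × 100.0 = 35.54 kg
  B2O3: 8.511% × 100.0 = 8.511 kg
  CaO: 6.205% × 100.0 = 6.205 kg
Mass-balance tally per oxide with the batch weights as given, versus the basis set out (oxide sums agree with the targets modulo rounding of the values):
  Al2O3: 23.28·0.9960 + 11.83·0.1958 = 25.50 kg (target 25.50 kg)
  MgO: 43.59·0.3194 + 20.26·0.2136 = 18.25 kg (target 18.25 kg)
  Na2O: 1.794·0.4351 + 17.91·0.2174 + 11.83·0.1114 = 5.992 kg (target 5.992 kg)
  SiO2: 43.59·0.6309 + 11.83·0.6799 = 35.54 kg (target 35.54 kg)
  B2O3: 17.91·0.4752 = 8.511 kg (target 8.511 kg)
  CaO: 20.26·0.3062 = 6.204 kg (target 6.205 kg)
Glass-mass bookkeeping: net batch after ignition = 100.0 kg (per-oxide target masses sum to 100.0 kg; basis as stated: 100.0 kg — rounding explains the deltas).
Summing the batch: Σ batch = 118.7 kg; loss to ignition Σ batch·LOI = 18.66 kg; yield, glass over the total, = 84.27%.

Revised batch per 100.0 kg melt:
  tabular alumina: 23.28 kg
  sodium sulfate: 1.794 kg
  Na2B4O7.5H2O: 17.91 kg
  Mg3Si4O10(OH)2: 43.59 kg
  dolomite: 20.26 kg
  Na-feldspar: 11.83 kg
Total batch = 118.7 kg; LOI loss = 18.66 kg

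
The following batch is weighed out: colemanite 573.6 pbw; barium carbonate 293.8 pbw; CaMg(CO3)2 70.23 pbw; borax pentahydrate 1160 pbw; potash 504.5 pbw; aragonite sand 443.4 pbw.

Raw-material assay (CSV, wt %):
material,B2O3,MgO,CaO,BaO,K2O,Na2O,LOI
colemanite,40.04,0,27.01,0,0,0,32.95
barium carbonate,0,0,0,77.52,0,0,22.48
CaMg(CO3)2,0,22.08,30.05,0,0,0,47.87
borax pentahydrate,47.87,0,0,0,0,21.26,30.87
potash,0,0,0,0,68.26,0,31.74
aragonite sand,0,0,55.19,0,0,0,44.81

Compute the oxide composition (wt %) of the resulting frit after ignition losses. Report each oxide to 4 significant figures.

Every computation runs at exact precision end to end. Mid-chain values are displayed with 4-significant-digit rounding when written out. Exactly one rounding goes into every reported number; the derived quantities (the six compositions, net glass mass, ignition loss, yield, the totals) are recomputed from the batch weights on 2040 pbw of glass at exact precision as set out in the problem or answer text.
Per-oxide mass from batch:
  B2O3: 573.6·0.4004 + 1160·0.4787 = 785.0 pbw
  MgO: 70.23·0.2208 = 15.51 pbw
  CaO: 573.6·0.2701 + 70.23·0.3005 + 443.4·0.5519 = 420.7 pbw
  BaO: 293.8·0.7752 = 227.8 pbw
  K2O: 504.5·0.6826 = 344.4 pbw
  Na2O: 1160·0.2126 = 246.6 pbw
LOI: 573.6·0.3295 + 293.8·0.2248 + 70.23·0.4787 + 1160·0.3087 + 504.5·0.3174 + 443.4·0.4481 = 1006 pbw
batch − LOI leaves glass = 3046 − 1006 = 2040 pbw (the oxide masses sum to this)
oxide / glass × 100 gives the wt %

Glass mass = 2040 pbw (batch 3046 − LOI 1006).
Composition: B2O3 38.48%, MgO 0.7602%, CaO 20.63%, BaO 11.16%, K2O 16.88%, Na2O 12.09%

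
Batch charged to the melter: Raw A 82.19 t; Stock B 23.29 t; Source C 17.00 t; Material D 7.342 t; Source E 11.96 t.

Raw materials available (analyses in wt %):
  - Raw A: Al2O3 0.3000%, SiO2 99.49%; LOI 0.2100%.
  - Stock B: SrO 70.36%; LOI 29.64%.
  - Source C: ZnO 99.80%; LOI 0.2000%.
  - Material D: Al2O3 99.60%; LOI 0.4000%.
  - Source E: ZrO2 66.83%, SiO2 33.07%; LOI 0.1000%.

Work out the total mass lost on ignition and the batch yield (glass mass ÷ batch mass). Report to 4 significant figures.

In-progress results are printed, rounded to four significant figures, between the steps — all internal work holds full precision from first step to last — every reported value receives exactly one rounding; all derived quantities, which include glass mass, yield, the five compositions, ignition loss, totals, are rebuilt in exact precision, precisely as stated by problem or answer, from the weighed amounts per 134.6 t of glass.
Per-material ignition loss:
  Raw A: 82.19 × 0.002100 = 0.1726 t
  Stock B: 23.29 × 0.2964 = 6.903 t
  Source C: 17.00 × 0.002000 = 0.03400 t
  Material D: 7.342 × 0.004000 = 0.02937 t
  Source E: 11.96 × 0.001000 = 0.01196 t
Total LOI = 7.151 t
Glass = batch − LOI = 141.8 − 7.151 = 134.6 t

LOI loss = 7.151 t; glass = 134.6 t; yield = 94.96%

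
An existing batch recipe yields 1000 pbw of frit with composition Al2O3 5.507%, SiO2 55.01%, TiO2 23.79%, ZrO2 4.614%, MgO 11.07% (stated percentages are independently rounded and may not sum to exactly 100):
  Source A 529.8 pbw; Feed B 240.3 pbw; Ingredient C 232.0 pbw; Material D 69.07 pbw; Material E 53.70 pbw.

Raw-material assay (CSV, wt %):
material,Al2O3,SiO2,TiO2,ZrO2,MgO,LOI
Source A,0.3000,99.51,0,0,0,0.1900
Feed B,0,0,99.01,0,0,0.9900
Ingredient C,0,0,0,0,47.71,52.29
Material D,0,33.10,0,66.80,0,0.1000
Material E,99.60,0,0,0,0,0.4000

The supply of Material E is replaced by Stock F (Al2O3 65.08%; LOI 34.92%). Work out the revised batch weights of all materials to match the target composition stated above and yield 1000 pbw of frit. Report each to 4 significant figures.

Revised batch per 1000 pbw frit:
  Source A: 529.8 pbw
  Feed B: 240.3 pbw
  Ingredient C: 232.0 pbw
  Material D: 69.07 pbw
  Stock F: 82.18 pbw
Total batch = 1153 pbw; LOI loss = 153.5 pbw

Values along the way are displayed (rounded to 4 significant figures) on the page — all arithmetic runs at full float precision end to end. Every reported value takes exactly one rounding; the derived quantities, which include net glass mass, yield, totals, ignition loss, five oxide percentages, are recomputed at exact precision, as given in problem or answer, using the weight values at 1000 pbw of glass.
Target oxide masses per 1000 pbw frit:
  Al2O3: 5.507% × 1000 = 55.07 pbw
  SiO2: 55.01% × 1000 = 550.1 pbw
  TiO2: 23.79% × 1000 = 237.9 pbw
  ZrO2: 4.614% × 1000 = 46.14 pbw
  MgO: 11.07% × 1000 = 110.7 pbw
Mass-balance tally per oxide with the batch weights as given, relative to the basis at hand (target by target, the sums agree once rounding is allowed for):
  Al2O3: 529.8·0.003000 + 82.18·0.6508 = 55.07 pbw (target 55.07 pbw)
  SiO2: 529.8·0.9951 + 69.07·0.3310 = 550.1 pbw (target 550.1 pbw)
  TiO2: 240.3·0.9901 = 237.9 pbw (target 237.9 pbw)
  ZrO2: 69.07·0.6680 = 46.14 pbw (target 46.14 pbw)
  MgO: 232.0·0.4771 = 110.7 pbw (target 110.7 pbw)
Glass-mass sanity pass: whole batch net of LOI = 999.9 pbw (per-oxide target masses sum to 999.9 pbw; against the stated basis, 1000 pbw — deltas are rounding alone).
Batch grand total — Σ batch = 1153 pbw; the LOI term Σ batch·LOI equals 153.5 pbw; yield: glass divided by total = 86.69%.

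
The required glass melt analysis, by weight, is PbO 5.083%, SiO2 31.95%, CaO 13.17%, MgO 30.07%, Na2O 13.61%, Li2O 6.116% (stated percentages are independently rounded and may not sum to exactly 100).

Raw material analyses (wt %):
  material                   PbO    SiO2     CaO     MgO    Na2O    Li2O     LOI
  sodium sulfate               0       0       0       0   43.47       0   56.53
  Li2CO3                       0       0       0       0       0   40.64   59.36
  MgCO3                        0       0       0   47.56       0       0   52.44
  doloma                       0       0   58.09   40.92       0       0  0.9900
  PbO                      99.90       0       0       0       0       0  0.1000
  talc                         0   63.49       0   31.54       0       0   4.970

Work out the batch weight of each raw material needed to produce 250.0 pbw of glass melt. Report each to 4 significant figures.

Batch per 250.0 pbw glass melt:
  sodium sulfate: 78.27 pbw
  Li2CO3: 37.62 pbw
  MgCO3: 25.87 pbw
  doloma: 56.68 pbw
  PbO: 12.72 pbw
  talc: 125.8 pbw
Total batch = 337.0 pbw; LOI loss = 86.97 pbw; yield = 74.19%

Working values are displayed, rounded to four significant figures, in the working; the working math keeps full precision from start to finish. Each reported result receives exactly one rounding; all derived quantities, which include six oxide percentages, the totals, ignition loss, net glass mass, yield, are carried in full precision, as given in problem or answer, from the weighed amounts for 250.0 pbw of glass.
Oxide mass targets, per 250.0 pbw glass melt:
  PbO: 5.083% × 250.0 = 12.71 pbw
  SiO2: 31.95% × 250.0 = 79.88 pbw
  CaO: 13.17% × 250.0 = 32.92 pbw
  MgO: 30.07% × 250.0 = 75.18 pbw
  Na2O: 13.61% × 250.0 = 34.02 pbw
  Li2O: 6.116% × 250.0 = 15.29 pbw
Checking each oxide sum from the weights as reported, for the quoted basis mass (summed amounts equal target values once rounding is allowed for):
  PbO: 12.72·0.9990 = 12.71 pbw (target 12.71 pbw)
  SiO2: 125.8·0.6349 = 79.87 pbw (target 79.88 pbw)
  CaO: 56.68·0.5809 = 32.93 pbw (target 32.92 pbw)
  MgO: 25.87·0.4756 + 56.68·0.4092 + 125.8·0.3154 = 75.17 pbw (target 75.18 pbw)
  Na2O: 78.27·0.4347 = 34.02 pbw (target 34.02 pbw)
  Li2O: 37.62·0.4064 = 15.29 pbw (target 15.29 pbw)
Glass-mass closure: batch total minus LOI = 250.0 pbw (per-oxide target masses sum to 250.0 pbw; with the basis standing at 250.0 pbw — differing by rounding only).
Whole-batch sum: Σ batch = 337.0 pbw; LOI loss = Σ batch·LOI = 86.97 pbw; the yield ratio, glass ÷ batch: 74.19%.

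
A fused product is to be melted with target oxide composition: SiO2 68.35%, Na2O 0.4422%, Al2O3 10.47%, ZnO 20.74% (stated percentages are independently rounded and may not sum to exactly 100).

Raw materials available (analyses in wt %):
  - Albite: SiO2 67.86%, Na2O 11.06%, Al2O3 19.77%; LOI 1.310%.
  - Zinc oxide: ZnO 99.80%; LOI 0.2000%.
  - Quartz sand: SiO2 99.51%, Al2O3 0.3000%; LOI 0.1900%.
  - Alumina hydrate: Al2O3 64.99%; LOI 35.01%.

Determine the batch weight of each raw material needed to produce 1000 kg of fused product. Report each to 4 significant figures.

Batch per 1000 kg fused product:
  Albite: 39.98 kg
  Zinc oxide: 207.8 kg
  Quartz sand: 659.6 kg
  Alumina hydrate: 145.9 kg
Total batch = 1053 kg; LOI loss = 53.27 kg; yield = 94.94%

Values along the way are printed, rounded to four significant figures, on the page; all internal work carries full float precision at all times. Every reported result takes just one rounding; the derived quantities (glass mass, the yield, the four compositions, ignition loss, totals) are recomputed at full precision using the weight values for 1000 kg of glass precisely as stated by the problem or answer text.
Target masses of each oxide per 1000 kg fused product:
  SiO2: 68.35% × 1000 = 683.5 kg
  Na2O: 0.4422% × 1000 = 4.422 kg
  Al2O3: 10.47% × 1000 = 104.7 kg
  ZnO: 20.74% × 1000 = 207.4 kg
Verifying the oxide balance using the reported weights, under the basis named above (every target is met by its sum within answer rounding):
  SiO2: 39.98·0.6786 + 659.6·0.9951 = 683.5 kg (target 683.5 kg)
  Na2O: 39.98·0.1106 = 4.422 kg (target 4.422 kg)
  Al2O3: 39.98·0.1977 + 659.6·0.003000 + 145.9·0.6499 = 104.7 kg (target 104.7 kg)
  ZnO: 207.8·0.9980 = 207.4 kg (target 207.4 kg)
Consistency of the glass mass: total charge less LOI = 1000 kg (the targets, summed, come to 1000 kg; with the basis standing at 1000 kg — a pure rounding effect).
Adding the batch up: Σ batch = 1053 kg; loss to ignition Σ batch·LOI = 53.27 kg; as yield: glass ÷ batch → 94.94%.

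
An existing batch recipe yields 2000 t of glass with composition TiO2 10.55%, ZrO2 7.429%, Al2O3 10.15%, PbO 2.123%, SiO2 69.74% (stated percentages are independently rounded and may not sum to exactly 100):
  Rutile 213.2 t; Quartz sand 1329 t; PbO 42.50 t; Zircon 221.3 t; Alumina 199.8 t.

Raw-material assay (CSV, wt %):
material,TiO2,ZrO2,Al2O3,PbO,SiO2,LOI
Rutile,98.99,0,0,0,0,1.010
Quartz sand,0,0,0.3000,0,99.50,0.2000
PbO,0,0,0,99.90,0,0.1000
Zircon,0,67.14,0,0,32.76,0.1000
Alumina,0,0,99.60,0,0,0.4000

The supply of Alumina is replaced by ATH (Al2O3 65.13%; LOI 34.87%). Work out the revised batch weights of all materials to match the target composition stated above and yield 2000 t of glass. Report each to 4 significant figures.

Revised batch per 2000 t glass:
  Rutile: 213.2 t
  Quartz sand: 1329 t
  PbO: 42.50 t
  Zircon: 221.3 t
  ATH: 305.6 t
Total batch = 2112 t; LOI loss = 111.6 t

Each numeric step keeps exact precision throughout; in-progress results are displayed with 4-significant-digit rounding as written; each reported value is rounded exactly once — all derived quantities (totals, ignition loss, yield, the five compositions, glass mass) are recomputed using the weight values on 2000 t of glass at full precision, precisely as stated by the problem or the answer.
Oxide-by-oxide targets in 2000 t glass:
  TiO2: 10.55% × 2000 = 211.0 t
  ZrO2: 7.429% × 2000 = 148.6 t
  Al2O3: 10.15% × 2000 = 203.0 t
  PbO: 2.123% × 2000 = 42.46 t
  SiO2: 69.74% × 2000 = 1395 t
Checking each oxide sum from the weights as reported, per the basis as stated (every target is met by its sum within answer rounding):
  TiO2: 213.2·0.9899 = 211.0 t (target 211.0 t)
  ZrO2: 221.3·0.6714 = 148.6 t (target 148.6 t)
  Al2O3: 1329·0.003000 + 305.6·0.6513 = 203.0 t (target 203.0 t)
  PbO: 42.50·0.9990 = 42.46 t (target 42.46 t)
  SiO2: 1329·0.9950 + 221.3·0.3276 = 1395 t (target 1395 t)
Mass balance on the glass: total batch − LOI = 2000 t (targets for the oxides total 2000 t; with the basis standing at 2000 t — differing by rounding only).
Batch total: Σ batch = 2112 t; ignition loss, Σ(batch × LOI) = 111.6 t; yield, glass over the total, = 94.71%.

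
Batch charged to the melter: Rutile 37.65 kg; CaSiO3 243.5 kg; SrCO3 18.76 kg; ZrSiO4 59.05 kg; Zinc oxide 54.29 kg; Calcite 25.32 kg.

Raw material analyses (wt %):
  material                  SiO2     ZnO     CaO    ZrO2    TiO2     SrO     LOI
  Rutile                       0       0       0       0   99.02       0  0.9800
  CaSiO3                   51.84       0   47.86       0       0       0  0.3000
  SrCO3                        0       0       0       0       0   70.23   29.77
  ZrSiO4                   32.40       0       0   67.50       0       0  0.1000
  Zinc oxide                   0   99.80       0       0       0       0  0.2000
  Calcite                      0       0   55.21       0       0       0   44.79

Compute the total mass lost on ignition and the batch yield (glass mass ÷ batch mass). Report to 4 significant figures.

LOI loss = 18.19 kg; glass = 420.4 kg; yield = 95.85%

All internal work carries exact precision from first step to last. In-progress results are displayed rounded to four significant figures in the printout. Exactly one rounding goes into each reported value. The derived quantities (the six compositions, the yield, the totals, ignition loss, net glass mass) are re-derived at full float precision from the weighed amounts on 420.4 kg of glass exactly as shown in problem or answer.
Material-by-material LOI:
  Rutile: 37.65 × 0.009800 = 0.3690 kg
  CaSiO3: 243.5 × 0.003000 = 0.7305 kg
  SrCO3: 18.76 × 0.2977 = 5.585 kg
  ZrSiO4: 59.05 × 0.001000 = 0.05905 kg
  Zinc oxide: 54.29 × 0.002000 = 0.1086 kg
  Calcite: 25.32 × 0.4479 = 11.34 kg
Total LOI = 18.19 kg
Glass = batch − LOI = 438.6 − 18.19 = 420.4 kg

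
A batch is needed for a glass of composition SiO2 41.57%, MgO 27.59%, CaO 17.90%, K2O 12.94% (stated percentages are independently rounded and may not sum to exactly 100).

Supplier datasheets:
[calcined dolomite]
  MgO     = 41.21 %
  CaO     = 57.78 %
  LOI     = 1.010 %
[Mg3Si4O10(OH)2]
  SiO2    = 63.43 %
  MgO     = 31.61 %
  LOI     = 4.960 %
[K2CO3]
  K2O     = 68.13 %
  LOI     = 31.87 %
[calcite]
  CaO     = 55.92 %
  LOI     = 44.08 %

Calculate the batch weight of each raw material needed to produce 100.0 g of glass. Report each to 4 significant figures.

Batch per 100.0 g glass:
  calcined dolomite: 16.68 g
  Mg3Si4O10(OH)2: 65.54 g
  K2CO3: 18.99 g
  calcite: 14.78 g
Total batch = 116.0 g; LOI loss = 15.99 g; yield = 86.22%

The whole derivation holds exact precision from first step to last; working values are displayed, rounded to 4 significant digits, across the worked steps — each reported value carries a single rounding — the derived quantities (four oxide percentages, LOI, glass mass, yield, the totals) are rebuilt using the weight values for 100.0 g of glass in exact precision, precisely as stated by either problem or answer.
Oxide mass targets, per 100.0 g glass:
  SiO2: 41.57% × 100.0 = 41.57 g
  MgO: 27.59% × 100.0 = 27.59 g
  CaO: 17.90% × 100.0 = 17.90 g
  K2O: 12.94% × 100.0 = 12.94 g
Verifying the oxide balance using the reported weights, for the quoted basis mass (delivered sums recover each target inside rounding margins):
  SiO2: 65.54·0.6343 = 41.57 g (target 41.57 g)
  MgO: 16.68·0.4121 + 65.54·0.3161 = 27.59 g (target 27.59 g)
  CaO: 16.68·0.5778 + 14.78·0.5592 = 17.90 g (target 17.90 g)
  K2O: 18.99·0.6813 = 12.94 g (target 12.94 g)
Mass balance on the glass: total batch − LOI = 100.0 g (the targets, summed, come to 100.0 g; the stated basis being 100.0 g — deltas are rounding alone).
Batch total: Σ batch = 116.0 g; loss to ignition Σ batch·LOI = 15.99 g; yield = glass ÷ total batch = 86.22%.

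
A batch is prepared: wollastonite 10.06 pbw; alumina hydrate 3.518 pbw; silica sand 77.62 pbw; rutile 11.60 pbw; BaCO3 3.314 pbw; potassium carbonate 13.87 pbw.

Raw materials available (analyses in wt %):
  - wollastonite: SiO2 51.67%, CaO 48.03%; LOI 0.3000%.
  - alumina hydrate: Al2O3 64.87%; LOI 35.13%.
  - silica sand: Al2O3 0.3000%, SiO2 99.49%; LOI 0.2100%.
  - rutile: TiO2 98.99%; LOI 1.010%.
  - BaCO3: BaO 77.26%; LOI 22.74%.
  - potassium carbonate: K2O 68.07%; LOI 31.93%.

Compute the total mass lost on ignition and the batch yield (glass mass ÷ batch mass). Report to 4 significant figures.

LOI loss = 6.729 pbw; glass = 113.3 pbw; yield = 94.39%

Working values are shown, rounded to four significant figures, within the worked lines. Every computation keeps exact precision throughout. Exactly one rounding goes into every reported figure; all derived quantities are re-derived at exact precision (net glass mass, the yield, the totals, ignition loss, the six compositions) from the batch weights at 113.3 pbw of glass exactly as printed in the problem or answer text.
Material-by-material LOI:
  wollastonite: 10.06 × 0.003000 = 0.03018 pbw
  alumina hydrate: 3.518 × 0.3513 = 1.236 pbw
  silica sand: 77.62 × 0.002100 = 0.1630 pbw
  rutile: 11.60 × 0.01010 = 0.1172 pbw
  BaCO3: 3.314 × 0.2274 = 0.7536 pbw
  potassium carbonate: 13.87 × 0.3193 = 4.429 pbw
Total LOI = 6.729 pbw
Glass = batch − LOI = 120.0 − 6.729 = 113.3 pbw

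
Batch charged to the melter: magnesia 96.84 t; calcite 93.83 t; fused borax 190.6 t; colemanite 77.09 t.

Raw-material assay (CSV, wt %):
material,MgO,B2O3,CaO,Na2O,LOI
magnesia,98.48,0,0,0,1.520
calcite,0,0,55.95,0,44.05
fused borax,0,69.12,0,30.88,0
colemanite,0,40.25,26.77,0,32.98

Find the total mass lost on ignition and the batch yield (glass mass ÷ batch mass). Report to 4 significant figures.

LOI loss = 68.23 t; glass = 390.1 t; yield = 85.11%

Working values are printed, rounded to 4 significant figures, between the steps — the working math maintains exact precision in every operation; each reported value is rounded only once. Derived quantities are computed at exact precision (net glass mass, four oxide percentages, the yield, ignition loss, the totals) from the weighed amounts on 390.1 t of glass, exactly as printed in either problem or answer.
Ignition loss by material:
  magnesia: 96.84 × 0.01520 = 1.472 t
  calcite: 93.83 × 0.4405 = 41.33 t
  fused borax: 190.6 × 0 = 0 t
  colemanite: 77.09 × 0.3298 = 25.42 t
Total LOI = 68.23 t
Glass = batch − LOI = 458.4 − 68.23 = 390.1 t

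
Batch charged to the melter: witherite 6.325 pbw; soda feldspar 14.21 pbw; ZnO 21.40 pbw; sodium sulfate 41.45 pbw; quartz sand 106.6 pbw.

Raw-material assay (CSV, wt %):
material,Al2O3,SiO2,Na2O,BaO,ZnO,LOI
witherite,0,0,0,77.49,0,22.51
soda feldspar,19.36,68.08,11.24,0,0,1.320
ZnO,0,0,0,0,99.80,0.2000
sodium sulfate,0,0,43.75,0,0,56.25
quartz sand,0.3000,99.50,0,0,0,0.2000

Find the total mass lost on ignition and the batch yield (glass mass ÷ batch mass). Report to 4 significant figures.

All internal work holds full precision throughout — intermediates are shown (rounded to four significant figures) between the steps; a single rounding completes every reported figure; the derived quantities (five oxide percentages, yield, net glass mass, LOI, totals) are computed in full precision from the batch weights at 164.8 pbw of glass exactly as printed in the question or the answer.
Loss on ignition, line by line:
  witherite: 6.325 × 0.2251 = 1.424 pbw
  soda feldspar: 14.21 × 0.01320 = 0.1876 pbw
  ZnO: 21.40 × 0.002000 = 0.04280 pbw
  sodium sulfate: 41.45 × 0.5625 = 23.32 pbw
  quartz sand: 106.6 × 0.002000 = 0.2132 pbw
Total LOI = 25.18 pbw
Glass = batch − LOI = 190.0 − 25.18 = 164.8 pbw

LOI loss = 25.18 pbw; glass = 164.8 pbw; yield = 86.74%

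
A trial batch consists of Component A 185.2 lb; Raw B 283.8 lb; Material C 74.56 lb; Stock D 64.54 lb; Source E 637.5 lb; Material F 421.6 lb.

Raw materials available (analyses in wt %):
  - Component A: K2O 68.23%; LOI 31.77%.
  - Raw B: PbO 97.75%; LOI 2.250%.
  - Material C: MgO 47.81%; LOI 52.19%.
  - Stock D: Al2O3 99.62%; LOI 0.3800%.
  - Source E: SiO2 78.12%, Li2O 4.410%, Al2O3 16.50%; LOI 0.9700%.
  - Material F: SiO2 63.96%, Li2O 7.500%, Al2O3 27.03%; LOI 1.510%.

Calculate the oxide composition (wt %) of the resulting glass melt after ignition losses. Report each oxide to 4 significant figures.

All arithmetic holds full precision in all steps — values along the way are printed rounded to four significant figures when written out — every reported figure takes just one rounding. The derived quantities (totals, net glass mass, yield, six oxide percentages, LOI) are carried starting from the weights at 1550 lb of glass at full precision as they appear in the problem or the answer.
Oxide-by-oxide delivered mass:
  K2O: 185.2·0.6823 = 126.4 lb
  SiO2: 637.5·0.7812 + 421.6·0.6396 = 767.7 lb
  Li2O: 637.5·0.04410 + 421.6·0.07500 = 59.73 lb
  MgO: 74.56·0.4781 = 35.65 lb
  Al2O3: 64.54·0.9962 + 637.5·0.1650 + 421.6·0.2703 = 283.4 lb
  PbO: 283.8·0.9775 = 277.4 lb
LOI: 185.2·0.3177 + 283.8·0.02250 + 74.56·0.5219 + 64.54·0.003800 + 637.5·0.009700 + 421.6·0.01510 = 116.9 lb
Glass mass = batch − LOI = 1667 − 116.9 = 1550 lb (= Σ oxide masses)
wt % = 100 × oxide mass / glass mass

Glass mass = 1550 lb (batch 1667 − LOI 116.9).
Composition: K2O 8.151%, SiO2 49.52%, Li2O 3.853%, MgO 2.299%, Al2O3 18.28%, PbO 17.89%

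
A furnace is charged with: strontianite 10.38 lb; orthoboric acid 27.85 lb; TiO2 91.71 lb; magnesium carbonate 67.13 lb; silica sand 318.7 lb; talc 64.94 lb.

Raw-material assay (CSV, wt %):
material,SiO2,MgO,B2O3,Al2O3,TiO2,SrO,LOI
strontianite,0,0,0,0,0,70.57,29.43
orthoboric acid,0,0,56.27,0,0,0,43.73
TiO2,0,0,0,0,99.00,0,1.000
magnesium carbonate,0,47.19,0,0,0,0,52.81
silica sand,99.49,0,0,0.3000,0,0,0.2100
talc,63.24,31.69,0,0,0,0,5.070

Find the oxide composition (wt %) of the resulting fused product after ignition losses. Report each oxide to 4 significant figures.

Glass mass = 525.1 lb (batch 580.7 − LOI 55.56).
Composition: SiO2 68.20%, MgO 9.951%, B2O3 2.984%, Al2O3 0.1821%, TiO2 17.29%, SrO 1.395%

Mid-chain values are printed, rounded to 4 significant figures, across the worked steps; all arithmetic carries exact precision throughout. Each reported result is rounded only once — all derived quantities (six oxide percentages, net glass mass, totals, the yield, LOI) are computed in exact precision using the weight values at 525.1 lb of glass exactly as printed in problem or answer.
Oxide-by-oxide delivered mass:
  SiO2: 318.7·0.9949 + 64.94·0.6324 = 358.1 lb
  MgO: 67.13·0.4719 + 64.94·0.3169 = 52.26 lb
  B2O3: 27.85·0.5627 = 15.67 lb
  Al2O3: 318.7·0.003000 = 0.9561 lb
  TiO2: 91.71·0.9900 = 90.79 lb
  SrO: 10.38·0.7057 = 7.325 lb
LOI: 10.38·0.2943 + 27.85·0.4373 + 91.71·0.01000 + 67.13·0.5281 + 318.7·0.002100 + 64.94·0.05070 = 55.56 lb
Glass = total batch minus LOI = 580.7 − 55.56 = 525.1 lb (= Σ oxide masses)
percent by weight: oxide/glass ×100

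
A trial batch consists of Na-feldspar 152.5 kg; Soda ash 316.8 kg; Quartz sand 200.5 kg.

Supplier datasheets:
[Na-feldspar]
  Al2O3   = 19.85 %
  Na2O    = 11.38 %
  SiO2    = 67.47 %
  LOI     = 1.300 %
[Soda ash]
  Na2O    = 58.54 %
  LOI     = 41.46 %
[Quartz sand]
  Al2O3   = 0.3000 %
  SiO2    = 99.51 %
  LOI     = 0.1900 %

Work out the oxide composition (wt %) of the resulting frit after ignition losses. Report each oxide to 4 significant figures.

All internal work runs at full float precision in all steps; working values appear (rounded to four significant digits) within the worked lines; every reported result is rounded just once; derived quantities are carried from the weighed amounts at 536.1 kg of glass in exact precision (glass mass, the yield, LOI, the totals, three oxide percentages), as set out in the problem or answer text.
Mass of each oxide from the mix:
  Al2O3: 152.5·0.1985 + 200.5·0.003000 = 30.87 kg
  Na2O: 152.5·0.1138 + 316.8·0.5854 = 202.8 kg
  SiO2: 152.5·0.6747 + 200.5·0.9951 = 302.4 kg
LOI: 152.5·0.01300 + 316.8·0.4146 + 200.5·0.001900 = 133.7 kg
The glass mass, total less LOI, = 669.8 − 133.7 = 536.1 kg (= Σ oxide masses)
wt %: oxide over glass, times 100

Glass mass = 536.1 kg (batch 669.8 − LOI 133.7).
Composition: Al2O3 5.759%, Na2O 37.83%, SiO2 56.41%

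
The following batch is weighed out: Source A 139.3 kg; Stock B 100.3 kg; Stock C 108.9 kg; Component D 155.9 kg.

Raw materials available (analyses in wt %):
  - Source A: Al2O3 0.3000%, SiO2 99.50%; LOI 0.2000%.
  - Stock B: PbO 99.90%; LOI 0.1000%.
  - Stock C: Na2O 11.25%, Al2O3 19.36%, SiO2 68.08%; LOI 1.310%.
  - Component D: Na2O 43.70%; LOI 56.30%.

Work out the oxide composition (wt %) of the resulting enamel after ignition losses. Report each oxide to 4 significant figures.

Glass mass = 414.8 kg (batch 504.4 − LOI 89.58).
Composition: PbO 24.15%, Na2O 19.38%, Al2O3 5.183%, SiO2 51.29%

Mid-chain values are rounded to 4 significant digits as shown — the working math runs at full float precision all the way through. Exactly one rounding lands on every reported number; derived quantities, including net glass mass, yield, the totals, four oxide percentages, LOI, are carried using the weight values on 414.8 kg of glass at full float precision, precisely as stated by question or answer.
Delivered oxide masses:
  PbO: 100.3·0.9990 = 100.2 kg
  Na2O: 108.9·0.1125 + 155.9·0.4370 = 80.38 kg
  Al2O3: 139.3·0.003000 + 108.9·0.1936 = 21.50 kg
  SiO2: 139.3·0.9950 + 108.9·0.6808 = 212.7 kg
LOI: 139.3·0.002000 + 100.3·0.001000 + 108.9·0.01310 + 155.9·0.5630 = 89.58 kg
Glass mass = batch − LOI = 504.4 − 89.58 = 414.8 kg (= the summed oxide contributions)
each wt % is 100 × oxide ÷ glass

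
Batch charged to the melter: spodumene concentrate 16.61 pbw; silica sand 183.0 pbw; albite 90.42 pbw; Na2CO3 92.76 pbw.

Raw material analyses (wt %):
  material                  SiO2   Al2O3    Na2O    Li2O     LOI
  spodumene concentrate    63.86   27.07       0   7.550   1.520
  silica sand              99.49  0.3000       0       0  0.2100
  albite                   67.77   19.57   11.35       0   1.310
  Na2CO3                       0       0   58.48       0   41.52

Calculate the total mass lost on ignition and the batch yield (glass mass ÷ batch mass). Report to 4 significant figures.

LOI loss = 40.34 pbw; glass = 342.5 pbw; yield = 89.46%

Working values are displayed rounded to four significant digits across the worked steps. Every computation carries full float precision in every operation; each reported figure is rounded a single time — the derived quantities, including the totals, four oxide percentages, the yield, ignition loss, glass mass, are computed from the batch weights on 342.5 pbw of glass in exact precision exactly as shown in either problem or answer.
LOI of each material in turn:
  spodumene concentrate: 16.61 × 0.01520 = 0.2525 pbw
  silica sand: 183.0 × 0.002100 = 0.3843 pbw
  albite: 90.42 × 0.01310 = 1.185 pbw
  Na2CO3: 92.76 × 0.4152 = 38.51 pbw
Total LOI = 40.34 pbw
Glass = batch − LOI = 382.8 − 40.34 = 342.5 pbw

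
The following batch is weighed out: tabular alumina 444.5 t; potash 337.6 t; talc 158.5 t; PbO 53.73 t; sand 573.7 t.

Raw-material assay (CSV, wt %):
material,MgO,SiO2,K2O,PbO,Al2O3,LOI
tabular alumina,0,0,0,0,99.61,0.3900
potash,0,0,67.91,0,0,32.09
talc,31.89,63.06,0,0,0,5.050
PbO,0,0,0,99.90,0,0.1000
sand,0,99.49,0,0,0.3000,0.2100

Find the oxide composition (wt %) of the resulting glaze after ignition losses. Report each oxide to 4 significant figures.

All internal work carries exact precision through the solve — intermediates are shown (rounded to four significant figures) when written out — each reported result carries a single rounding. Derived quantities (glass mass, LOI, the totals, yield, five oxide percentages) are computed from the batch weights per 1449 t of glass in full float precision, precisely as stated by question or answer.
What the batch supplies per oxide:
  MgO: 158.5·0.3189 = 50.55 t
  SiO2: 158.5·0.6306 + 573.7·0.9949 = 670.7 t
  K2O: 337.6·0.6791 = 229.3 t
  PbO: 53.73·0.9990 = 53.68 t
  Al2O3: 444.5·0.9961 + 573.7·0.003000 = 444.5 t
LOI: 444.5·0.003900 + 337.6·0.3209 + 158.5·0.05050 + 53.73·0.001000 + 573.7·0.002100 = 119.3 t
The glass mass, total less LOI, = 1568 − 119.3 = 1449 t (matching Σ of the oxides)
percent by weight: oxide/glass ×100

Glass mass = 1449 t (batch 1568 − LOI 119.3).
Composition: MgO 3.489%, SiO2 46.30%, K2O 15.83%, PbO 3.705%, Al2O3 30.68%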